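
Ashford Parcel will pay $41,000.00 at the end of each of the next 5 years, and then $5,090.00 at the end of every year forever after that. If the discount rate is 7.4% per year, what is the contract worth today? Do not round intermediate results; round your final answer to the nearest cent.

PV of 5-year annuity: $41,000.00 × [1 − (1+0.074)^−5] / 0.074 = 166322.87111
Perpetuity value at year 5: $5,090.00 / 0.074 = 68783.78378
PV of perpetuity: 68783.78378 / (1+0.074)^5 = 48135.40783
Total PV = 166322.87111 + 48135.40783 = 214458.27894

$214458.28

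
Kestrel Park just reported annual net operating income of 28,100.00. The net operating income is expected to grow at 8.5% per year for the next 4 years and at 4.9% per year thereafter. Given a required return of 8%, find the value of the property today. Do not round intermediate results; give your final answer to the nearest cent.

D_1 = 30488.50000
D_2 = 33080.02250
D_3 = 35891.82441
D_4 = 38942.62949
Terminal value at year 4: TV = D_4×(1+g_2)/(r−g_2) = 40850.81833/0.031 = 1317768.33330
P_0 = D_1/(1+r)^1 + D_2/(1+r)^2 + D_3/(1+r)^3 + D_4/(1+r)^4 + TV/(1+r)^4
    = 28230.09259 + 28360.78747 + 28492.08741 + 28623.99522 + 968599.06405 = 1082306.02673

1082306.03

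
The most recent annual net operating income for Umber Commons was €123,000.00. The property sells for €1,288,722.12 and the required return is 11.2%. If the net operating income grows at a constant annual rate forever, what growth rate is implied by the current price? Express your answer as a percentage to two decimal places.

P = D₀(1+g)/(r−g) ⇒ P(r−g) = D₀(1+g) ⇒ g(P+D₀) = P·r − D₀
g = (P·r − D₀)/(P + D₀) = (€1,288,722.12×0.112 − €123,000.00) / (€1,288,722.12 + €123,000.00) = 0.015114

1.51%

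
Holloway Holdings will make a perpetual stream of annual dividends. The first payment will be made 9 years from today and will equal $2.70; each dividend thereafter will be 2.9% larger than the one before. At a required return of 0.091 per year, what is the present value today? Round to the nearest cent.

$21.70

Value at end of year 8: C₁ / (r − g) = $2.70 / (0.091 − 0.029) = $43.5484
Discount to today: PV = $43.5484 / (1 + 0.091)^8 = $43.5484 / 2.007234 = $21.70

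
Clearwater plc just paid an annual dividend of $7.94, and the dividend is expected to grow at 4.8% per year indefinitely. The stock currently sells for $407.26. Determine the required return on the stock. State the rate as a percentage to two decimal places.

6.84%

D₁ = $7.94 × 1.048 = $8.3211
P = D₁/(r − g) ⇒ r = D₁/P + g = $8.3211/$407.26 + 0.048 = 0.020432 + 0.048 = 0.068432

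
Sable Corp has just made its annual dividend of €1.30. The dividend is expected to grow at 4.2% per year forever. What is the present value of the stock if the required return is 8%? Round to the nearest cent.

D₁ = D₀ × (1 + g) = €1.30 × 1.042 = €1.3546
Growing perpetuity: P = D₁ / (r − g) = €1.3546 / (0.08 − 0.042) = €35.65

€35.65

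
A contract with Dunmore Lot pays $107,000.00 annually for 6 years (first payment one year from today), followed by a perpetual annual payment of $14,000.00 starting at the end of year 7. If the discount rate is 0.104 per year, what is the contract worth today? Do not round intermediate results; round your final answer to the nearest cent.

$534950.54

PV of 6-year annuity: $107,000.00 × [1 − (1+0.104)^−6] / 0.104 = 460600.66321
Perpetuity value at year 6: $14,000.00 / 0.104 = 134615.38462
PV of perpetuity: 134615.38462 / (1+0.104)^6 = 74349.87728
Total PV = 460600.66321 + 74349.87728 = 534950.54049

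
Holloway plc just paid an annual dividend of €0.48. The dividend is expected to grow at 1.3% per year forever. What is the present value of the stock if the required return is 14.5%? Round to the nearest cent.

D₁ = D₀ × (1 + g) = €0.48 × 1.013 = €0.4862
Growing perpetuity: P = D₁ / (r − g) = €0.4862 / (0.145 − 0.013) = €3.68

€3.68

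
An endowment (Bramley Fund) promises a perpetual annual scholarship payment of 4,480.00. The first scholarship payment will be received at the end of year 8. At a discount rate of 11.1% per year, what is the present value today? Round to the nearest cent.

Value at end of year 7: C / r = 4,480.00 / 0.111 = 40,360.3604
Discount to today: PV = 40,360.3604 / (1 + 0.111)^7 = 40,360.3604 / 2.089288 = 19,317.75

19317.75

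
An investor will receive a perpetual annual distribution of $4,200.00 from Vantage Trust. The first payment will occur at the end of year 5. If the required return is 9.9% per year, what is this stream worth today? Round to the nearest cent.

$29081.94

Value at end of year 4: C / r = $4,200.00 / 0.099 = $42,424.2424
Discount to today: PV = $42,424.2424 / (1 + 0.099)^4 = $42,424.2424 / 1.458783 = $29,081.94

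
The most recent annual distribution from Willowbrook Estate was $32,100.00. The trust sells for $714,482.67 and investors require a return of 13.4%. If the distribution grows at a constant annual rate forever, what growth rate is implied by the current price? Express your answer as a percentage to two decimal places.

8.52%

P = D₀(1+g)/(r−g) ⇒ P(r−g) = D₀(1+g) ⇒ g(P+D₀) = P·r − D₀
g = (P·r − D₀)/(P + D₀) = ($714,482.67×0.134 − $32,100.00) / ($714,482.67 + $32,100.00) = 0.085243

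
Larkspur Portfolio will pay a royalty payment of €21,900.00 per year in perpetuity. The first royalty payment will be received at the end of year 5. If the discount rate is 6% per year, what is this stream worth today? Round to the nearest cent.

€289114.19

Value at end of year 4: C / r = €21,900.00 / 0.06 = €365,000.0000
Discount to today: PV = €365,000.0000 / (1 + 0.06)^4 = €365,000.0000 / 1.262477 = €289,114.19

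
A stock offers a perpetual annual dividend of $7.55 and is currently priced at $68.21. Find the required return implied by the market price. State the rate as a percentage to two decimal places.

11.07%

P = C/r ⇒ r = C/P = $7.55/$68.21 = 0.110688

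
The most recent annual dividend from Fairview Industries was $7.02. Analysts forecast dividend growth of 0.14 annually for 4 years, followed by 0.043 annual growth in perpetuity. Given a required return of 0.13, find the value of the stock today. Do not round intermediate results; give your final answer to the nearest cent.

$115.88

D_1 = 8.00280
D_2 = 9.12319
D_3 = 10.40044
D_4 = 11.85650
Terminal value at year 4: TV = D_4×(1+g_2)/(r−g_2) = 12.36633/0.087 = 142.14172
P_0 = D_1/(1+r)^1 + D_2/(1+r)^2 + D_3/(1+r)^3 + D_4/(1+r)^4 + TV/(1+r)^4
    = 7.08212 + 7.14480 + 7.20803 + 7.27181 + 87.17818 = 115.88494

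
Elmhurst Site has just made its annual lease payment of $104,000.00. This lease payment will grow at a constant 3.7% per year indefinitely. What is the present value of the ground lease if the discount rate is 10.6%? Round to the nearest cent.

$1563014.49

D₁ = D₀ × (1 + g) = $104,000.00 × 1.037 = $107,848.0000
Growing perpetuity: P = D₁ / (r − g) = $107,848.0000 / (0.106 − 0.037) = $1,563,014.49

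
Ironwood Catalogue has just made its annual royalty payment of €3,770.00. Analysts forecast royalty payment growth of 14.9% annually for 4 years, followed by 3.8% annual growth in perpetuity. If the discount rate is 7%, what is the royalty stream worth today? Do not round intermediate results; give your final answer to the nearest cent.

D_1 = 4331.73000
D_2 = 4977.15777
D_3 = 5718.75428
D_4 = 6570.84867
Terminal value at year 4: TV = D_4×(1+g_2)/(r−g_2) = 6820.54091/0.032 = 213141.90357
P_0 = D_1/(1+r)^1 + D_2/(1+r)^2 + D_3/(1+r)^3 + D_4/(1+r)^4 + TV/(1+r)^4
    = 4048.34579 + 4347.24235 + 4668.20698 + 5012.86899 + 162604.93772 = 180681.60183

€180681.60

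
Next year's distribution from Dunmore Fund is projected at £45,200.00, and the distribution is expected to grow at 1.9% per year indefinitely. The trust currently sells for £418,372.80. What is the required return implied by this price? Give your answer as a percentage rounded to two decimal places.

12.70%

P = D₁/(r − g) ⇒ r = D₁/P + g = £45,200.0000/£418,372.80 + 0.019 = 0.108038 + 0.019 = 0.127038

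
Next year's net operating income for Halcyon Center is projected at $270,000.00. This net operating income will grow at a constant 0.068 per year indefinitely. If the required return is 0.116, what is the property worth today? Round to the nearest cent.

Growing perpetuity: P = D₁ / (r − g) = $270,000.0000 / (0.116 − 0.068) = $5,625,000.00

$5625000.00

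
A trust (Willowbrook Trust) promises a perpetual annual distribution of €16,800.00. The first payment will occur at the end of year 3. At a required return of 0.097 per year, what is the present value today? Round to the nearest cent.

€143921.04

Value at end of year 2: C / r = €16,800.00 / 0.097 = €173,195.8763
Discount to today: PV = €173,195.8763 / (1 + 0.097)^2 = €173,195.8763 / 1.203409 = €143,921.04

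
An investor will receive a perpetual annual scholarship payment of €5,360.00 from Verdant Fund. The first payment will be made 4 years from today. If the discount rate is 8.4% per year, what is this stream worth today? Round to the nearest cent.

Value at end of year 3: C / r = €5,360.00 / 0.084 = €63,809.5238
Discount to today: PV = €63,809.5238 / (1 + 0.084)^3 = €63,809.5238 / 1.273761 = €50,095.38

€50095.38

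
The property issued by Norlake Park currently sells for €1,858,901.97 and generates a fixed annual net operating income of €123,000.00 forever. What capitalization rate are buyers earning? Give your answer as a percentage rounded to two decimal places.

6.62%

P = C/r ⇒ r = C/P = €123,000.00/€1,858,901.97 = 0.066168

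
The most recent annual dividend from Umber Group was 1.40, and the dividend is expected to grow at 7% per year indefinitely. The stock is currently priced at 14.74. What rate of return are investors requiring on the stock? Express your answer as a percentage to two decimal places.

D₁ = 1.40 × 1.07 = 1.4980
P = D₁/(r − g) ⇒ r = D₁/P + g = 1.4980/14.74 + 0.07 = 0.101628 + 0.07 = 0.171628

17.16%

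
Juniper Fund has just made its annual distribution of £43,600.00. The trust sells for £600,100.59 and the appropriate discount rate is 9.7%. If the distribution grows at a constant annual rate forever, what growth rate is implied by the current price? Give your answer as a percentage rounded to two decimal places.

2.27%

P = D₀(1+g)/(r−g) ⇒ P(r−g) = D₀(1+g) ⇒ g(P+D₀) = P·r − D₀
g = (P·r − D₀)/(P + D₀) = (£600,100.59×0.097 − £43,600.00) / (£600,100.59 + £43,600.00) = 0.022697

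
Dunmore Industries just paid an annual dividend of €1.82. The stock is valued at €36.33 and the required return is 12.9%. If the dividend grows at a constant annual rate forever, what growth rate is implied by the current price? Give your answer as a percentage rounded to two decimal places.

P = D₀(1+g)/(r−g) ⇒ P(r−g) = D₀(1+g) ⇒ g(P+D₀) = P·r − D₀
g = (P·r − D₀)/(P + D₀) = (€36.33×0.129 − €1.82) / (€36.33 + €1.82) = 0.075139

7.51%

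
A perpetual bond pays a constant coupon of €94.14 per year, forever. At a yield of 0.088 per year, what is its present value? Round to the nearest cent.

€1069.77

Level perpetuity: PV = C / r = €94.14 / 0.088 = €1,069.77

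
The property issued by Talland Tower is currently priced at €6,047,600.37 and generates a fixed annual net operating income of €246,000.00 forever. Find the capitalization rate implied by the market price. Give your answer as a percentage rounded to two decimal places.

4.07%

P = C/r ⇒ r = C/P = €246,000.00/€6,047,600.37 = 0.040677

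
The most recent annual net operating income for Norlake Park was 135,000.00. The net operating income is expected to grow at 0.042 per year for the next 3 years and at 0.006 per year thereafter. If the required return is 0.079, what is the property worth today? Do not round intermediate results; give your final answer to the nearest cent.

2053366.46

D_1 = 140670.00000
D_2 = 146578.14000
D_3 = 152734.42188
Terminal value at year 3: TV = D_3×(1+g_2)/(r−g_2) = 153650.82841/0.073 = 2104805.86865
P_0 = D_1/(1+r)^1 + D_2/(1+r)^2 + D_3/(1+r)^3 + TV/(1+r)^3
    = 130370.71362 + 125900.17015 + 121582.92614 + 1675512.65332 = 2053366.46323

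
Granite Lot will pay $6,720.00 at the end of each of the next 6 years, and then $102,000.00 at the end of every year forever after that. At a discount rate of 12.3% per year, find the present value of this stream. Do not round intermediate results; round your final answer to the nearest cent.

PV of 6-year annuity: $6,720.00 × [1 − (1+0.123)^−6] / 0.123 = 27395.49354
Perpetuity value at year 6: $102,000.00 / 0.123 = 829268.29268
PV of perpetuity: 829268.29268 / (1+0.123)^6 = 413443.83724
Total PV = 27395.49354 + 413443.83724 = 440839.33077

$440839.33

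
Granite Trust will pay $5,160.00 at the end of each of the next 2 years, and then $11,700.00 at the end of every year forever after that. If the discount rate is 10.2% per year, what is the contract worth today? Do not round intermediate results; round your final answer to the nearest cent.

$103385.86

PV of 2-year annuity: $5,160.00 × [1 − (1+0.102)^−2] / 0.102 = 8931.39351
Perpetuity value at year 2: $11,700.00 / 0.102 = 114705.88235
PV of perpetuity: 114705.88235 / (1+0.102)^2 = 94454.46684
Total PV = 8931.39351 + 94454.46684 = 103385.86035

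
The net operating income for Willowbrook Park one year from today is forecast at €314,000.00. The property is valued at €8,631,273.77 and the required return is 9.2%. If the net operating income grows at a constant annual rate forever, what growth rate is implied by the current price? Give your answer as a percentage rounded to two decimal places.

5.56%

P = D₁/(r−g) ⇒ g = r − D₁/P = 0.092 − €314,000.00/€8,631,273.77 = 0.055621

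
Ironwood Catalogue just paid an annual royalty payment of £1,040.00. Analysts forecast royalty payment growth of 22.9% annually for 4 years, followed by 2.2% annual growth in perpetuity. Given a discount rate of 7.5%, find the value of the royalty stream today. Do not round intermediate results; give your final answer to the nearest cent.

£40138.60

D_1 = 1278.16000
D_2 = 1570.85864
D_3 = 1930.58527
D_4 = 2372.68930
Terminal value at year 4: TV = D_4×(1+g_2)/(r−g_2) = 2424.88846/0.053 = 45752.61244
P_0 = D_1/(1+r)^1 + D_2/(1+r)^2 + D_3/(1+r)^3 + D_4/(1+r)^4 + TV/(1+r)^4
    = 1188.98605 + 1359.31521 + 1554.04502 + 1776.67100 + 34259.58044 = 40138.59771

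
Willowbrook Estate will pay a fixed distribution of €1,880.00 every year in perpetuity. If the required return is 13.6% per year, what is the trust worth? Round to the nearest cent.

€13823.53

Level perpetuity: PV = C / r = €1,880.00 / 0.136 = €13,823.53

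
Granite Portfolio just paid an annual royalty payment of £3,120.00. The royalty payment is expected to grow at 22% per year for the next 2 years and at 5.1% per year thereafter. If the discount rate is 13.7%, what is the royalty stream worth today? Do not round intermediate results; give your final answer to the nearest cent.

D_1 = 3806.40000
D_2 = 4643.80800
Terminal value at year 2: TV = D_2×(1+g_2)/(r−g_2) = 4880.64221/0.086 = 56751.65358
P_0 = D_1/(1+r)^1 + D_2/(1+r)^2 + TV/(1+r)^2
    = 3347.75726 + 3592.14059 + 43899.29955 = 50839.19740

£50839.20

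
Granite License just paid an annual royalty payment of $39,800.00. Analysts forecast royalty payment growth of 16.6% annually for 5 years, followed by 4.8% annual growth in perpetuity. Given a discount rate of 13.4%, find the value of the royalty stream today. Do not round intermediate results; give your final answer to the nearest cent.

D_1 = 46406.80000
D_2 = 54110.32880
D_3 = 63092.64338
D_4 = 73566.02218
D_5 = 85777.98186
Terminal value at year 5: TV = D_5×(1+g_2)/(r−g_2) = 89895.32499/0.086 = 1045294.47667
P_0 = D_1/(1+r)^1 + D_2/(1+r)^2 + D_3/(1+r)^3 + D_4/(1+r)^4 + D_5/(1+r)^5 + TV/(1+r)^5
    = 40923.10406 + 42077.90064 + 43265.28408 + 44486.17393 + 45741.51570 + 557408.23787 = 773902.21629

$773902.22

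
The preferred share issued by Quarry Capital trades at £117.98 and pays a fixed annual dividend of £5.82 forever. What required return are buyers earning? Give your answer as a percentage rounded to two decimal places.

4.93%

P = C/r ⇒ r = C/P = £5.82/£117.98 = 0.049330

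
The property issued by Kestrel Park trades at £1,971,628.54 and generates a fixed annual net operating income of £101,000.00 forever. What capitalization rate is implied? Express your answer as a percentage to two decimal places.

P = C/r ⇒ r = C/P = £101,000.00/£1,971,628.54 = 0.051227

5.12%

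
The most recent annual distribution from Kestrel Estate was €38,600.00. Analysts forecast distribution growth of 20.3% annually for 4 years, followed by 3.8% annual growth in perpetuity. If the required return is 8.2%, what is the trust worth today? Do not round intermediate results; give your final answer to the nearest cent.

D_1 = 46435.80000
D_2 = 55862.26740
D_3 = 67202.30768
D_4 = 80844.37614
Terminal value at year 4: TV = D_4×(1+g_2)/(r−g_2) = 83916.46244/0.044 = 1907192.32807
P_0 = D_1/(1+r)^1 + D_2/(1+r)^2 + D_3/(1+r)^3 + D_4/(1+r)^4 + TV/(1+r)^4
    = 42916.63586 + 47716.00087 + 53052.07860 + 58984.88961 + 1391507.16845 = 1594176.77338

€1594176.77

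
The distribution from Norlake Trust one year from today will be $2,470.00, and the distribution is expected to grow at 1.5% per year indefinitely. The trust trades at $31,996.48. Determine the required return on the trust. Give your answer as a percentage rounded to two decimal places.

P = D₁/(r − g) ⇒ r = D₁/P + g = $2,470.0000/$31,996.48 + 0.015 = 0.077196 + 0.015 = 0.092196

9.22%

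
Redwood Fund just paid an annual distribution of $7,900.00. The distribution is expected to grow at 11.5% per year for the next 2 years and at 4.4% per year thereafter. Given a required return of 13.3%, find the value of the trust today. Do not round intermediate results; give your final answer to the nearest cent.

$105174.03

D_1 = 8808.50000
D_2 = 9821.47750
Terminal value at year 2: TV = D_2×(1+g_2)/(r−g_2) = 10253.62251/0.089 = 115209.24169
P_0 = D_1/(1+r)^1 + D_2/(1+r)^2 + TV/(1+r)^2
    = 7774.49250 + 7650.97894 + 89748.56191 = 105174.03334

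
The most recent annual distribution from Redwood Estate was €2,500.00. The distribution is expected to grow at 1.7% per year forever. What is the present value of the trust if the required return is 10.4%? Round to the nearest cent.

D₁ = D₀ × (1 + g) = €2,500.00 × 1.017 = €2,542.5000
Growing perpetuity: P = D₁ / (r − g) = €2,542.5000 / (0.104 − 0.017) = €29,224.14

€29224.14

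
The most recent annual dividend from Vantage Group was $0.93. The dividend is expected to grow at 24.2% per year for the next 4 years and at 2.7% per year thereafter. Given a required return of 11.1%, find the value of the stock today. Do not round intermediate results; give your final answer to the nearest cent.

D_1 = 1.15506
D_2 = 1.43458
D_3 = 1.78175
D_4 = 2.21294
Terminal value at year 4: TV = D_4×(1+g_2)/(r−g_2) = 2.27269/0.084 = 27.05581
P_0 = D_1/(1+r)^1 + D_2/(1+r)^2 + D_3/(1+r)^3 + D_4/(1+r)^4 + TV/(1+r)^4
    = 1.03966 + 1.16225 + 1.29929 + 1.45249 + 17.75842 = 22.71210

$22.71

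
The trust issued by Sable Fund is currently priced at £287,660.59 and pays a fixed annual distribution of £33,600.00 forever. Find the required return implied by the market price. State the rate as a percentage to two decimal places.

11.68%

P = C/r ⇒ r = C/P = £33,600.00/£287,660.59 = 0.116804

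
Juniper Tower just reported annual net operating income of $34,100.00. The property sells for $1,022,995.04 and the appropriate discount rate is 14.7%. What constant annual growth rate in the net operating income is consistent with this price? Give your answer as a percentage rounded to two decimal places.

11.00%

P = D₀(1+g)/(r−g) ⇒ P(r−g) = D₀(1+g) ⇒ g(P+D₀) = P·r − D₀
g = (P·r − D₀)/(P + D₀) = ($1,022,995.04×0.147 − $34,100.00) / ($1,022,995.04 + $34,100.00) = 0.110000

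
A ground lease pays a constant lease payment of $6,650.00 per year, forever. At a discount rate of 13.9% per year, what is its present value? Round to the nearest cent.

Level perpetuity: PV = C / r = $6,650.00 / 0.139 = $47,841.73

$47841.73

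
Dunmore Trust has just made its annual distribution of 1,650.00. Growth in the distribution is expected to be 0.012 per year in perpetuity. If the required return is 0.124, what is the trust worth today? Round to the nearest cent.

D₁ = D₀ × (1 + g) = 1,650.00 × 1.012 = 1,669.8000
Growing perpetuity: P = D₁ / (r − g) = 1,669.8000 / (0.124 − 0.012) = 14,908.93

14908.93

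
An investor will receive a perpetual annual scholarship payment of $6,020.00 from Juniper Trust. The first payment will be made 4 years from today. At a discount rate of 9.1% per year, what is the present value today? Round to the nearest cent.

Value at end of year 3: C / r = $6,020.00 / 0.091 = $66,153.8462
Discount to today: PV = $66,153.8462 / (1 + 0.091)^3 = $66,153.8462 / 1.298597 = $50,942.57

$50942.57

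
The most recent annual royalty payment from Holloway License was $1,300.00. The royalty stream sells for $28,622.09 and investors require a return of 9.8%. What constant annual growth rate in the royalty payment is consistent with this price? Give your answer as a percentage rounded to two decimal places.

5.03%

P = D₀(1+g)/(r−g) ⇒ P(r−g) = D₀(1+g) ⇒ g(P+D₀) = P·r − D₀
g = (P·r − D₀)/(P + D₀) = ($28,622.09×0.098 − $1,300.00) / ($28,622.09 + $1,300.00) = 0.050296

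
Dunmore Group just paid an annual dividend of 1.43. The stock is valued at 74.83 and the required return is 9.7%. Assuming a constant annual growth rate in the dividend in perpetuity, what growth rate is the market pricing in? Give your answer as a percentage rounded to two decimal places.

7.64%

P = D₀(1+g)/(r−g) ⇒ P(r−g) = D₀(1+g) ⇒ g(P+D₀) = P·r − D₀
g = (P·r − D₀)/(P + D₀) = (74.83×0.097 − 1.43) / (74.83 + 1.43) = 0.076429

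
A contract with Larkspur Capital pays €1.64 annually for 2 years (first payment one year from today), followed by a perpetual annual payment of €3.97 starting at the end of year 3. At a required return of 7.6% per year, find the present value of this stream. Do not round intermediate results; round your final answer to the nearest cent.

€48.06

PV of 2-year annuity: €1.64 × [1 − (1+0.076)^−2] / 0.076 = 2.94067
Perpetuity value at year 2: €3.97 / 0.076 = 52.23684
PV of perpetuity: 52.23684 / (1+0.076)^2 = 45.11826
Total PV = 2.94067 + 45.11826 = 48.05894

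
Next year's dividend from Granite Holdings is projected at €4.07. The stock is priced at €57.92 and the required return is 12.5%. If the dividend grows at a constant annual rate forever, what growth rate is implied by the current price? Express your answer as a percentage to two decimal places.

5.47%

P = D₁/(r−g) ⇒ g = r − D₁/P = 0.125 − €4.07/€57.92 = 0.054731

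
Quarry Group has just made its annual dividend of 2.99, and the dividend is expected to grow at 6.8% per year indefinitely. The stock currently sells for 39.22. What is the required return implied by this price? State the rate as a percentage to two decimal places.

14.94%

D₁ = 2.99 × 1.068 = 3.1933
P = D₁/(r − g) ⇒ r = D₁/P + g = 3.1933/39.22 + 0.068 = 0.081421 + 0.068 = 0.149421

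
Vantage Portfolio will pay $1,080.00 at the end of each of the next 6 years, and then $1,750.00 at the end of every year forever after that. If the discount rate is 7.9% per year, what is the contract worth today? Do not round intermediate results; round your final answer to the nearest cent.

$19045.15

PV of 6-year annuity: $1,080.00 × [1 − (1+0.079)^−6] / 0.079 = 5007.89243
Perpetuity value at year 6: $1,750.00 / 0.079 = 22151.89873
PV of perpetuity: 22151.89873 / (1+0.079)^6 = 14037.25823
Total PV = 5007.89243 + 14037.25823 = 19045.15066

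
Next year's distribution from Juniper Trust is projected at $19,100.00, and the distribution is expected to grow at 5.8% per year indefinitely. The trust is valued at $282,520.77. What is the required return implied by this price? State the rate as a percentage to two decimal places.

12.56%

P = D₁/(r − g) ⇒ r = D₁/P + g = $19,100.0000/$282,520.77 + 0.058 = 0.067606 + 0.058 = 0.125606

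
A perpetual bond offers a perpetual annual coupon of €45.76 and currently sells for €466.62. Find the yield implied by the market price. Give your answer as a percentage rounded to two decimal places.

P = C/r ⇒ r = C/P = €45.76/€466.62 = 0.098067

9.81%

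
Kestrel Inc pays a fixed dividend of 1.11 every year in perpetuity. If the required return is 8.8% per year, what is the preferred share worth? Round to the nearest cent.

Level perpetuity: PV = C / r = 1.11 / 0.088 = 12.61

12.61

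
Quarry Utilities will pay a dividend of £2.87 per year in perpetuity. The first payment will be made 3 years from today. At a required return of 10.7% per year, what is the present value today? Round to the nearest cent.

£21.89

Value at end of year 2: C / r = £2.87 / 0.107 = £26.8224
Discount to today: PV = £26.8224 / (1 + 0.107)^2 = £26.8224 / 1.225449 = £21.89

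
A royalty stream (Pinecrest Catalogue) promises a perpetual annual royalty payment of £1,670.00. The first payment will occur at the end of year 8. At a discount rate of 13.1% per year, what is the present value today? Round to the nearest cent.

£5385.26

Value at end of year 7: C / r = £1,670.00 / 0.131 = £12,748.0916
Discount to today: PV = £12,748.0916 / (1 + 0.131)^7 = £12,748.0916 / 2.367218 = £5,385.26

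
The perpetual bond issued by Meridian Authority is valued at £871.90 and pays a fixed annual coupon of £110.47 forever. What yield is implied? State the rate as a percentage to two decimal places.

12.67%

P = C/r ⇒ r = C/P = £110.47/£871.90 = 0.126700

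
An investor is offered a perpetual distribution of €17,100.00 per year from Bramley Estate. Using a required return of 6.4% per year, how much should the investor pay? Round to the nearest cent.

Level perpetuity: PV = C / r = €17,100.00 / 0.064 = €267,187.50

€267187.50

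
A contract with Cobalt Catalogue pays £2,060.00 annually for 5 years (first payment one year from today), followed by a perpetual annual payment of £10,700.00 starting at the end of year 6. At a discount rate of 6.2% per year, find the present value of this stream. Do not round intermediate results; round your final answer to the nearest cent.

£136382.99

PV of 5-year annuity: £2,060.00 × [1 − (1+0.062)^−5] / 0.062 = 8630.45985
Perpetuity value at year 5: £10,700.00 / 0.062 = 172580.64516
PV of perpetuity: 172580.64516 / (1+0.062)^5 = 127752.52848
Total PV = 8630.45985 + 127752.52848 = 136382.98833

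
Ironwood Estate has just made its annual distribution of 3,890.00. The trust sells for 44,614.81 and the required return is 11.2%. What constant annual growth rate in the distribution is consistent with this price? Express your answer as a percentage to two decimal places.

P = D₀(1+g)/(r−g) ⇒ P(r−g) = D₀(1+g) ⇒ g(P+D₀) = P·r − D₀
g = (P·r − D₀)/(P + D₀) = (44,614.81×0.112 − 3,890.00) / (44,614.81 + 3,890.00) = 0.022820

2.28%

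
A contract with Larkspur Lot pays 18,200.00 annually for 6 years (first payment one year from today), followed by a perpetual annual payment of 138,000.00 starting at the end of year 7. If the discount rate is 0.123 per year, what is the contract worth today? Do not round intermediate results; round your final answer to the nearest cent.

633561.32

PV of 6-year annuity: 18,200.00 × [1 − (1+0.123)^−6] / 0.123 = 74196.12832
Perpetuity value at year 6: 138,000.00 / 0.123 = 1121951.21951
PV of perpetuity: 1121951.21951 / (1+0.123)^6 = 559365.19156
Total PV = 74196.12832 + 559365.19156 = 633561.31988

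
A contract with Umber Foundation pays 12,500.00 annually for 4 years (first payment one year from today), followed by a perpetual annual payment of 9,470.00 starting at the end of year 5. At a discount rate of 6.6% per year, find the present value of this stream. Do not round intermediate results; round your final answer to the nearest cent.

153841.46

PV of 4-year annuity: 12,500.00 × [1 − (1+0.066)^−4] / 0.066 = 42725.30151
Perpetuity value at year 4: 9,470.00 / 0.066 = 143484.84848
PV of perpetuity: 143484.84848 / (1+0.066)^4 = 111116.16006
Total PV = 42725.30151 + 111116.16006 = 153841.46157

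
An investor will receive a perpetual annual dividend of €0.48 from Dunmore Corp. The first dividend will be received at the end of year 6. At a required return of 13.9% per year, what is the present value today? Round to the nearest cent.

Value at end of year 5: C / r = €0.48 / 0.139 = €3.4532
Discount to today: PV = €3.4532 / (1 + 0.139)^5 = €3.4532 / 1.916985 = €1.80

€1.80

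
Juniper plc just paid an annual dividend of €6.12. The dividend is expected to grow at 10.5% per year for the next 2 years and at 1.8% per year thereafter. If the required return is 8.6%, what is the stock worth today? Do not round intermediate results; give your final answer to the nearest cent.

€107.42

D_1 = 6.76260
D_2 = 7.47267
Terminal value at year 2: TV = D_2×(1+g_2)/(r−g_2) = 7.60718/0.068 = 111.87031
P_0 = D_1/(1+r)^1 + D_2/(1+r)^2 + TV/(1+r)^2
    = 6.22707 + 6.33602 + 94.85390 = 107.41699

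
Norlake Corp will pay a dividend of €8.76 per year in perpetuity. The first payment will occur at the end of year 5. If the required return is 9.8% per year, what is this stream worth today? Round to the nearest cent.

€61.50

Value at end of year 4: C / r = €8.76 / 0.098 = €89.3878
Discount to today: PV = €89.3878 / (1 + 0.098)^4 = €89.3878 / 1.453481 = €61.50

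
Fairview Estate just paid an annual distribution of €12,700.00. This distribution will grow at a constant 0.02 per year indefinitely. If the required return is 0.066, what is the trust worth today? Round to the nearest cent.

D₁ = D₀ × (1 + g) = €12,700.00 × 1.02 = €12,954.0000
Growing perpetuity: P = D₁ / (r − g) = €12,954.0000 / (0.066 − 0.02) = €281,608.70

€281608.70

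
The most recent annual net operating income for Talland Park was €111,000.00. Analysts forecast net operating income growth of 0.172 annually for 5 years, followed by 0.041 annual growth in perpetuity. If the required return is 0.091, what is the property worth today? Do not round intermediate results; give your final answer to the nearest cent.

D_1 = 130092.00000
D_2 = 152467.82400
D_3 = 178692.28973
D_4 = 209427.36356
D_5 = 245448.87009
Terminal value at year 5: TV = D_5×(1+g_2)/(r−g_2) = 255512.27377/0.05 = 5110245.47535
P_0 = D_1/(1+r)^1 + D_2/(1+r)^2 + D_3/(1+r)^3 + D_4/(1+r)^4 + D_5/(1+r)^5 + TV/(1+r)^5
    = 119241.06324 + 128093.97445 + 137604.15954 + 147820.41703 + 158795.16843 + 3306115.40666 = 3997670.18935

€3997670.19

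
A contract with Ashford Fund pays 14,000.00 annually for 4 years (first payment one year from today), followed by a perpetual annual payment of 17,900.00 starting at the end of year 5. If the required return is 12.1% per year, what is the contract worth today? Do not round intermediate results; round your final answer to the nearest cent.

136113.13

PV of 4-year annuity: 14,000.00 × [1 − (1+0.121)^−4] / 0.121 = 42433.48764
Perpetuity value at year 4: 17,900.00 / 0.121 = 147933.88430
PV of perpetuity: 147933.88430 / (1+0.121)^4 = 93679.63939
Total PV = 42433.48764 + 93679.63939 = 136113.12703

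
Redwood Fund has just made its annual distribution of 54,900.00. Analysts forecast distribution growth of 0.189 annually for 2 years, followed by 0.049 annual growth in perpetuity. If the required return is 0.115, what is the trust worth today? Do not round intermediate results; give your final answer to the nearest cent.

D_1 = 65276.10000
D_2 = 77613.28290
Terminal value at year 2: TV = D_2×(1+g_2)/(r−g_2) = 81416.33376/0.066 = 1233580.81458
P_0 = D_1/(1+r)^1 + D_2/(1+r)^2 + TV/(1+r)^2
    = 58543.58744 + 62428.99145 + 992242.60659 = 1113215.18549

1113215.19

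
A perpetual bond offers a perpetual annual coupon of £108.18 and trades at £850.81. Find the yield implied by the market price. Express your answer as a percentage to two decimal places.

12.71%

P = C/r ⇒ r = C/P = £108.18/£850.81 = 0.127149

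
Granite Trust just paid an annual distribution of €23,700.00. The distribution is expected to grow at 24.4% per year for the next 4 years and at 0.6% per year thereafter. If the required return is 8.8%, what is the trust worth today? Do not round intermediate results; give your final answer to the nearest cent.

€630946.96

D_1 = 29482.80000
D_2 = 36676.60320
D_3 = 45625.69438
D_4 = 56758.36381
Terminal value at year 4: TV = D_4×(1+g_2)/(r−g_2) = 57098.91399/0.082 = 696328.21942
P_0 = D_1/(1+r)^1 + D_2/(1+r)^2 + D_3/(1+r)^3 + D_4/(1+r)^4 + TV/(1+r)^4
    = 27098.16176 + 30983.55996 + 35426.05569 + 40505.52691 + 496933.65939 = 630946.96371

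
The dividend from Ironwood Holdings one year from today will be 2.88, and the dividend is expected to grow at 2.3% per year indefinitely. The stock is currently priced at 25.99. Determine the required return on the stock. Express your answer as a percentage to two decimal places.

13.38%

P = D₁/(r − g) ⇒ r = D₁/P + g = 2.8800/25.99 + 0.023 = 0.110812 + 0.023 = 0.133812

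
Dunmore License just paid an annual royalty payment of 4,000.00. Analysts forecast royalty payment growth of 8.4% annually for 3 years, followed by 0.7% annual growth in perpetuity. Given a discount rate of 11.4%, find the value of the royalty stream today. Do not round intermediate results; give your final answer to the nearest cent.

46049.91

D_1 = 4336.00000
D_2 = 4700.22400
D_3 = 5095.04282
Terminal value at year 3: TV = D_3×(1+g_2)/(r−g_2) = 5130.70812/0.107 = 47950.54314
P_0 = D_1/(1+r)^1 + D_2/(1+r)^2 + D_3/(1+r)^3 + TV/(1+r)^3
    = 3892.28007 + 3787.46104 + 3685.46478 + 34684.70126 = 46049.90715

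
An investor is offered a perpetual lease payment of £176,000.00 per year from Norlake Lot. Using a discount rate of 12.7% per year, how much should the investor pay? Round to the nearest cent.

Level perpetuity: PV = C / r = £176,000.00 / 0.127 = £1,385,826.77

£1385826.77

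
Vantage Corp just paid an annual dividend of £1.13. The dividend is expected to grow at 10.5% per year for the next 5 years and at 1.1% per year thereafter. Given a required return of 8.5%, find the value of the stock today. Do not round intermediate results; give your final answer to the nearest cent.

£22.88

D_1 = 1.24865
D_2 = 1.37976
D_3 = 1.52463
D_4 = 1.68472
D_5 = 1.86161
Terminal value at year 5: TV = D_5×(1+g_2)/(r−g_2) = 1.88209/0.074 = 25.43368
P_0 = D_1/(1+r)^1 + D_2/(1+r)^2 + D_3/(1+r)^3 + D_4/(1+r)^4 + D_5/(1+r)^5 + TV/(1+r)^5
    = 1.15083 + 1.17204 + 1.19365 + 1.21565 + 1.23806 + 16.91456 = 22.88478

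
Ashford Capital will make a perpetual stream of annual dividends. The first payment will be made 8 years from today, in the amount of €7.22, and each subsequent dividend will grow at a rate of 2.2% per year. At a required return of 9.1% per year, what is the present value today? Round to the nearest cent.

Value at end of year 7: C₁ / (r − g) = €7.22 / (0.091 − 0.022) = €104.6377
Discount to today: PV = €104.6377 / (1 + 0.091)^7 = €104.6377 / 1.839811 = €56.87

€56.87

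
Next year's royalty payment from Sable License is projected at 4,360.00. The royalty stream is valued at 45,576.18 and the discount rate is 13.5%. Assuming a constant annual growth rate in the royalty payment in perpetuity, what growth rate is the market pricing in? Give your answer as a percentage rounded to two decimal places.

P = D₁/(r−g) ⇒ g = r − D₁/P = 0.135 − 4,360.00/45,576.18 = 0.039336

3.93%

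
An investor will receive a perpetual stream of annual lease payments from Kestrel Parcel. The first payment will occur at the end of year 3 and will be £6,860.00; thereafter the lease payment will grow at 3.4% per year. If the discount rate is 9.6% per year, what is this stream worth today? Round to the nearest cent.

Value at end of year 2: C₁ / (r − g) = £6,860.00 / (0.096 − 0.034) = £110,645.1613
Discount to today: PV = £110,645.1613 / (1 + 0.096)^2 = £110,645.1613 / 1.201216 = £92,110.96

£92110.96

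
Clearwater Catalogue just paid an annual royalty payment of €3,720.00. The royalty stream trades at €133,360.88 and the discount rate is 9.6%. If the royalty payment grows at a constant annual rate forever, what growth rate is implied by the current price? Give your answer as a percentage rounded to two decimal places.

6.63%

P = D₀(1+g)/(r−g) ⇒ P(r−g) = D₀(1+g) ⇒ g(P+D₀) = P·r − D₀
g = (P·r − D₀)/(P + D₀) = (€133,360.88×0.096 − €3,720.00) / (€133,360.88 + €3,720.00) = 0.066258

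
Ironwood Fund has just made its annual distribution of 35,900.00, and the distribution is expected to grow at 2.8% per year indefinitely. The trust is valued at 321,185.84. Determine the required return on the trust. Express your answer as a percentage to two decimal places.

14.29%

D₁ = 35,900.00 × 1.028 = 36,905.2000
P = D₁/(r − g) ⇒ r = D₁/P + g = 36,905.2000/321,185.84 + 0.028 = 0.114903 + 0.028 = 0.142903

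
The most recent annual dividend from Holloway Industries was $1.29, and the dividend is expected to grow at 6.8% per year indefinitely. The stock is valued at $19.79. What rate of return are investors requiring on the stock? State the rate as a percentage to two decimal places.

13.76%

D₁ = $1.29 × 1.068 = $1.3777
P = D₁/(r − g) ⇒ r = D₁/P + g = $1.3777/$19.79 + 0.068 = 0.069617 + 0.068 = 0.137617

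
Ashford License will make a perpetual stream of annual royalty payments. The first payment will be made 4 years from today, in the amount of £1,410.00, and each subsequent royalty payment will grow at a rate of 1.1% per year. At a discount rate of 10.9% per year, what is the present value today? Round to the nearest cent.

£10548.69

Value at end of year 3: C₁ / (r − g) = £1,410.00 / (0.109 − 0.011) = £14,387.7551
Discount to today: PV = £14,387.7551 / (1 + 0.109)^3 = £14,387.7551 / 1.363938 = £10,548.69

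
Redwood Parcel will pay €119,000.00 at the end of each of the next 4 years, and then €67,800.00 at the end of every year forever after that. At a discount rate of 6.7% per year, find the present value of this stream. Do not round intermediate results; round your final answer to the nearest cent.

€1186546.55

PV of 4-year annuity: €119,000.00 × [1 − (1+0.067)^−4] / 0.067 = 405823.11585
Perpetuity value at year 4: €67,800.00 / 0.067 = 1011940.29851
PV of perpetuity: 1011940.29851 / (1+0.067)^4 = 780723.43082
Total PV = 405823.11585 + 780723.43082 = 1186546.54667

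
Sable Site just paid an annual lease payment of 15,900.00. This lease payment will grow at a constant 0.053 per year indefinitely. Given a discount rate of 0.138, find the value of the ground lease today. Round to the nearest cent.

196972.94

D₁ = D₀ × (1 + g) = 15,900.00 × 1.053 = 16,742.7000
Growing perpetuity: P = D₁ / (r − g) = 16,742.7000 / (0.138 − 0.053) = 196,972.94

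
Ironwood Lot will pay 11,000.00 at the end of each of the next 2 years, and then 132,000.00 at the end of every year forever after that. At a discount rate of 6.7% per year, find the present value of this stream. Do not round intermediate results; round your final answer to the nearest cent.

PV of 2-year annuity: 11,000.00 × [1 − (1+0.067)^−2] / 0.067 = 19971.20745
Perpetuity value at year 2: 132,000.00 / 0.067 = 1970149.25373
PV of perpetuity: 1970149.25373 / (1+0.067)^2 = 1730494.76432
Total PV = 19971.20745 + 1730494.76432 = 1750465.97177

1750465.97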